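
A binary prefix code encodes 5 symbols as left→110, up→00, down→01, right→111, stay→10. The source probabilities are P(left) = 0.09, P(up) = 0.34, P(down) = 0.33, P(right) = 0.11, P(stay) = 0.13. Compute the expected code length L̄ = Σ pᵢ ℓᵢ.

L̄ = Σ pᵢ·ℓᵢ = 0.09·3 + 0.34·2 + 0.33·2 + 0.11·3 + 0.13·2 = 2.2 bits/symbol.

2.2 bits/symbol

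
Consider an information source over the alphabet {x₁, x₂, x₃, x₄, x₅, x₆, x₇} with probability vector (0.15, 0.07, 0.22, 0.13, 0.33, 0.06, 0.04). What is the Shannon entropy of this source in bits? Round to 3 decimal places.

H = −Σ pᵢ log₂ pᵢ.
−0.15·log₂(0.15) = 0.4105
−0.07·log₂(0.07) = 0.2686
−0.22·log₂(0.22) = 0.4806
−0.13·log₂(0.13) = 0.3826
−0.33·log₂(0.33) = 0.5278
−0.06·log₂(0.06) = 0.2435
−0.04·log₂(0.04) = 0.1858
Sum ≈ 2.4994 → 2.499 bits.

2.499 bits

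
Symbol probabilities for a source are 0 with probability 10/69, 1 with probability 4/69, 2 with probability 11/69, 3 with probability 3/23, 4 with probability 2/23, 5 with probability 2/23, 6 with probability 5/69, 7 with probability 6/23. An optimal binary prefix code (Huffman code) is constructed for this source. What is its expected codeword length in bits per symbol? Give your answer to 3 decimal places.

2.870 bits/symbol

Repeatedly combine the two least-probable nodes; the expected code length is the sum of the merged weights.
merge 4/69 + 5/69 → 3/23
merge 2/23 + 2/23 → 4/23
merge 3/23 + 3/23 → 6/23
merge 10/69 + 11/69 → 7/23
merge 4/23 + 6/23 → 10/23
merge 6/23 + 7/23 → 13/23
merge 10/23 + 13/23 → 1
L = 3/23 + 4/23 + 6/23 + 7/23 + 10/23 + 13/23 + 1 = 66/23 ≈ 2.870 bits/symbol.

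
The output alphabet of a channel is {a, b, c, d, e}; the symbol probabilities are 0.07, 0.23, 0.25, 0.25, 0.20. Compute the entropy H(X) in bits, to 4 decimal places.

H = −Σ pᵢ log₂ pᵢ.
−0.07·log₂(0.07) = 0.2686
−0.23·log₂(0.23) = 0.4877
−0.25·log₂(0.25) = 0.5000
−0.25·log₂(0.25) = 0.5000
−0.20·log₂(0.20) = 0.4644
Sum ≈ 2.2206 → 2.2206 bits.

2.2206 bits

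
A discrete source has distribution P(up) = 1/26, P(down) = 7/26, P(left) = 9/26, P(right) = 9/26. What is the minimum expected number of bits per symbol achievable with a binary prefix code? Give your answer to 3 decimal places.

1.962 bits/symbol

Repeatedly combine the two least-probable nodes; the expected code length is the sum of the merged weights.
merge 1/26 + 7/26 → 4/13
merge 4/13 + 9/26 → 17/26
merge 9/26 + 17/26 → 1
L = 4/13 + 17/26 + 1 = 51/26 ≈ 1.962 bits/symbol.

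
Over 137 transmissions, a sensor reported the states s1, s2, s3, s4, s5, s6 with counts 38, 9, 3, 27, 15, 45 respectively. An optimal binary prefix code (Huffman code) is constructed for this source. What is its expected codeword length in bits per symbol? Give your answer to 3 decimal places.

Probabilities are the counts divided by 137.
Repeatedly combine the two least-probable nodes; the expected code length is the sum of the merged weights.
merge 3/137 + 9/137 → 12/137
merge 12/137 + 15/137 → 27/137
merge 27/137 + 27/137 → 54/137
merge 38/137 + 45/137 → 83/137
merge 54/137 + 83/137 → 1
L = 12/137 + 27/137 + 54/137 + 83/137 + 1 = 313/137 ≈ 2.285 bits/symbol.

2.285 bits/symbol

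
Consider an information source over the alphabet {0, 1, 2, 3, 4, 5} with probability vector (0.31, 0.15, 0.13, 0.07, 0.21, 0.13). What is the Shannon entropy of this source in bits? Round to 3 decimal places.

H = −Σ pᵢ log₂ pᵢ.
−0.31·log₂(0.31) = 0.5238
−0.15·log₂(0.15) = 0.4105
−0.13·log₂(0.13) = 0.3826
−0.07·log₂(0.07) = 0.2686
−0.21·log₂(0.21) = 0.4728
−0.13·log₂(0.13) = 0.3826
Sum ≈ 2.4410 → 2.441 bits.

2.441 bits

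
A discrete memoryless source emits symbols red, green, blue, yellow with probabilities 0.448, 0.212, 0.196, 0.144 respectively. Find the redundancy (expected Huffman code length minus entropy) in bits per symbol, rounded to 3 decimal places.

Entropy H = −Σ p log₂ p ≈ 1.8568 bits.
Huffman merges: 18/125+49/250→17/50; 53/250+17/50→69/125; 56/125+69/125→1. L = 473/250 ≈ 1.8920.
L − H = 1.8920 − 1.8568 = 0.035 bits.

0.035 bits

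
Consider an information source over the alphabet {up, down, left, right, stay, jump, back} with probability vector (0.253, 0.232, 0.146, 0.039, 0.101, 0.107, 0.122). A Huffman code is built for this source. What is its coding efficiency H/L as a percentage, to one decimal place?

99.0%

Entropy H = −Σ p log₂ p ≈ 2.6278 bits.
Huffman merges: 39/1000+101/1000→7/50; 107/1000+61/500→229/1000; 7/50+73/500→143/500; 229/1000+29/125→461/1000; 253/1000+143/500→539/1000; 461/1000+539/1000→1. L = 531/200 ≈ 2.6550.
Efficiency = H/L = 2.6278/2.6550 = 99.0%.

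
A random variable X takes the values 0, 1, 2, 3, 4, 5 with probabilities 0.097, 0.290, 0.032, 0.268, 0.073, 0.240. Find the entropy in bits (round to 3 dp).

H = −Σ pᵢ log₂ pᵢ.
−0.097·log₂(0.097) = 0.3265
−0.290·log₂(0.290) = 0.5179
−0.032·log₂(0.032) = 0.1589
−0.268·log₂(0.268) = 0.5091
−0.073·log₂(0.073) = 0.2756
−0.240·log₂(0.240) = 0.4941
Sum ≈ 2.2822 → 2.282 bits.

2.282 bits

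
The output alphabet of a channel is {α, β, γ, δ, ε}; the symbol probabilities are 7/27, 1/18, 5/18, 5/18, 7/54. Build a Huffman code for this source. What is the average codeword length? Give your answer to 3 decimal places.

2.185 bits/symbol

Repeatedly combine the two least-probable nodes; the expected code length is the sum of the merged weights.
merge 1/18 + 7/54 → 5/27
merge 5/27 + 7/27 → 4/9
merge 5/18 + 5/18 → 5/9
merge 4/9 + 5/9 → 1
L = 5/27 + 4/9 + 5/9 + 1 = 59/27 ≈ 2.185 bits/symbol.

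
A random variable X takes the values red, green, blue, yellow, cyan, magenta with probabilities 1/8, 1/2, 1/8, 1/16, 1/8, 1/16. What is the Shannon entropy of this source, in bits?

2.125 bits

Each probability is a power of 1/2, so log₂(1/p) is an integer.
H = Σ p·log₂(1/p) = 1/8·3 + 1/2·1 + 1/8·3 + 1/16·4 + 1/8·3 + 1/16·4 = 2.125 bits.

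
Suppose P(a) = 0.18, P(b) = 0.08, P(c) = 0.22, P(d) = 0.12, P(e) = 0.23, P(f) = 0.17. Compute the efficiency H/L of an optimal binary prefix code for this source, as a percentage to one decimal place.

98.3%

Entropy H = −Σ p log₂ p ≈ 2.5067 bits.
Huffman merges: 2/25+3/25→1/5; 17/100+9/50→7/20; 1/5+11/50→21/50; 23/100+7/20→29/50; 21/50+29/50→1. L = 51/20 ≈ 2.5500.
Efficiency = H/L = 2.5067/2.5500 = 98.3%.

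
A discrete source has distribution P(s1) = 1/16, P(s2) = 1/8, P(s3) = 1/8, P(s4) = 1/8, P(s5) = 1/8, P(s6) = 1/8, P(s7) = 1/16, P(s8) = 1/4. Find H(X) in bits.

Each probability is a power of 1/2, so log₂(1/p) is an integer.
H = Σ p·log₂(1/p) = 1/16·4 + 1/8·3 + 1/8·3 + 1/8·3 + 1/8·3 + 1/8·3 + 1/16·4 + 1/4·2 = 2.875 bits.

2.875 bits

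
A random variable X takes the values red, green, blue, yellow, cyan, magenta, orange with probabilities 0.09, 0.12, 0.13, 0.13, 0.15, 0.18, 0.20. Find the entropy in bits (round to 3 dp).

H = −Σ pᵢ log₂ pᵢ.
−0.09·log₂(0.09) = 0.3127
−0.12·log₂(0.12) = 0.3671
−0.13·log₂(0.13) = 0.3826
−0.13·log₂(0.13) = 0.3826
−0.15·log₂(0.15) = 0.4105
−0.18·log₂(0.18) = 0.4453
−0.20·log₂(0.20) = 0.4644
Sum ≈ 2.7652 → 2.765 bits.

2.765 bits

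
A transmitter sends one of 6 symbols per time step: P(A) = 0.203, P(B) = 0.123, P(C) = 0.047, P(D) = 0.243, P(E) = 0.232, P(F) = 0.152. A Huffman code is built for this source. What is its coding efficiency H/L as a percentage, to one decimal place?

Entropy H = −Σ p log₂ p ≈ 2.4443 bits.
Huffman merges: 47/1000+123/1000→17/100; 19/125+17/100→161/500; 203/1000+29/125→87/200; 243/1000+161/500→113/200; 87/200+113/200→1. L = 623/250 ≈ 2.4920.
Efficiency = H/L = 2.4443/2.4920 = 98.1%.

98.1%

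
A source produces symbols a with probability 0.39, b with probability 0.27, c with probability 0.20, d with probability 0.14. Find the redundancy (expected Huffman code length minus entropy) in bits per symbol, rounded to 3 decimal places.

0.049 bits

Entropy H = −Σ p log₂ p ≈ 1.9013 bits.
Huffman merges: 7/50+1/5→17/50; 27/100+17/50→61/100; 39/100+61/100→1. L = 39/20 ≈ 1.9500.
L − H = 1.9500 − 1.9013 = 0.049 bits.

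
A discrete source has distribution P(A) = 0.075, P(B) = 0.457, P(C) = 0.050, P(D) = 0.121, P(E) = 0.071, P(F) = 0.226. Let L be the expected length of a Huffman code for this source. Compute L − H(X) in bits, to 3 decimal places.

Entropy H = −Σ p log₂ p ≈ 2.1372 bits.
Huffman merges: 1/20+71/1000→121/1000; 3/40+121/1000→49/250; 121/1000+49/250→317/1000; 113/500+317/1000→543/1000; 457/1000+543/1000→1. L = 2177/1000 ≈ 2.1770.
L − H = 2.1770 − 2.1372 = 0.040 bits.

0.040 bits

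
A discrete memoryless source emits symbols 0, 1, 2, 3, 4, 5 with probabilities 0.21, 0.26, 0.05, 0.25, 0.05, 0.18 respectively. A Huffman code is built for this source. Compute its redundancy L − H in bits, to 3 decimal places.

Entropy H = −Σ p log₂ p ≈ 2.3556 bits.
Huffman merges: 1/20+1/20→1/10; 1/10+9/50→7/25; 21/100+1/4→23/50; 13/50+7/25→27/50; 23/50+27/50→1. L = 119/50 ≈ 2.3800.
L − H = 2.3800 − 2.3556 = 0.024 bits.

0.024 bits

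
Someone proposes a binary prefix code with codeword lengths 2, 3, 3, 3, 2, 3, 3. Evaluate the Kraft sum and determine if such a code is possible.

1.125; no

With common denominator 2^3 = 8: Σ 2^(−ℓᵢ) = 2/8 + 1/8 + 1/8 + 1/8 + 2/8 + 1/8 + 1/8 = 9/8 = 1.125.
Kraft's inequality requires Σ ≤ 1; here Σ = 1.125 > 1, so no such prefix code exists.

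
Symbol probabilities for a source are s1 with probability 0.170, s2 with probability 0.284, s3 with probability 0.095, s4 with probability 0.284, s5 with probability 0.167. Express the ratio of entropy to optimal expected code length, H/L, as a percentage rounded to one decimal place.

Entropy H = −Σ p log₂ p ≈ 2.2199 bits.
Huffman merges: 19/200+167/1000→131/500; 17/100+131/500→54/125; 71/250+71/250→71/125; 54/125+71/125→1. L = 1131/500 ≈ 2.2620.
Efficiency = H/L = 2.2199/2.2620 = 98.1%.

98.1%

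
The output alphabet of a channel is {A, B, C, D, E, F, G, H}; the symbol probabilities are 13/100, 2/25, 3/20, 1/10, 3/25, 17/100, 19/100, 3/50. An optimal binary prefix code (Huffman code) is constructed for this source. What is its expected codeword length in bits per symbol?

2.95 bits/symbol

Repeatedly combine the two least-probable nodes; the expected code length is the sum of the merged weights.
merge 3/50 + 2/25 → 7/50
merge 1/10 + 3/25 → 11/50
merge 13/100 + 7/50 → 27/100
merge 3/20 + 17/100 → 8/25
merge 19/100 + 11/50 → 41/100
merge 27/100 + 8/25 → 59/100
merge 41/100 + 59/100 → 1
L = 7/50 + 11/50 + 27/100 + 8/25 + 41/100 + 59/100 + 1 = 59/20 = 2.95 bits/symbol.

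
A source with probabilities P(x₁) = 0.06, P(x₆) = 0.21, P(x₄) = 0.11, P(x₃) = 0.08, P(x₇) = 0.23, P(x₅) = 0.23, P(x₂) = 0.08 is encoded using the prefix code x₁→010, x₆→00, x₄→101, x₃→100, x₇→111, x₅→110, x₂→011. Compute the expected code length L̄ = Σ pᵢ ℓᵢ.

L̄ = Σ pᵢ·ℓᵢ = 0.06·3 + 0.21·2 + 0.11·3 + 0.08·3 + 0.23·3 + 0.23·3 + 0.08·3 = 2.79 bits/symbol.

2.79 bits/symbol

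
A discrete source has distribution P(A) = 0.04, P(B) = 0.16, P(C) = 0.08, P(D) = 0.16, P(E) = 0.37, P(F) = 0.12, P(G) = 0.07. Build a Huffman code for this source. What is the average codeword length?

Repeatedly combine the two least-probable nodes; the expected code length is the sum of the merged weights.
merge 1/25 + 7/100 → 11/100
merge 2/25 + 11/100 → 19/100
merge 3/25 + 4/25 → 7/25
merge 4/25 + 19/100 → 7/20
merge 7/25 + 7/20 → 63/100
merge 37/100 + 63/100 → 1
L = 11/100 + 19/100 + 7/25 + 7/20 + 63/100 + 1 = 64/25 = 2.56 bits/symbol.

2.56 bits/symbol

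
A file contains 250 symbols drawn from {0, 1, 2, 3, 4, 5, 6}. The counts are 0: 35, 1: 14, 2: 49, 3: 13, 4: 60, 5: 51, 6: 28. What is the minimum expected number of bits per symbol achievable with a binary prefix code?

Probabilities are the counts divided by 250.
Repeatedly combine the two least-probable nodes; the expected code length is the sum of the merged weights.
merge 13/250 + 7/125 → 27/250
merge 27/250 + 14/125 → 11/50
merge 7/50 + 49/250 → 42/125
merge 51/250 + 11/50 → 53/125
merge 6/25 + 42/125 → 72/125
merge 53/125 + 72/125 → 1
L = 27/250 + 11/50 + 42/125 + 53/125 + 72/125 + 1 = 333/125 = 2.664 bits/symbol.

2.664 bits/symbol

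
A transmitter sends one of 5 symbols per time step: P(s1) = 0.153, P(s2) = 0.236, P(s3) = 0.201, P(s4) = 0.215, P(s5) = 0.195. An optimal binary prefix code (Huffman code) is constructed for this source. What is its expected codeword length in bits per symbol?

2.348 bits/symbol

Repeatedly combine the two least-probable nodes; the expected code length is the sum of the merged weights.
merge 153/1000 + 39/200 → 87/250
merge 201/1000 + 43/200 → 52/125
merge 59/250 + 87/250 → 73/125
merge 52/125 + 73/125 → 1
L = 87/250 + 52/125 + 73/125 + 1 = 587/250 = 2.348 bits/symbol.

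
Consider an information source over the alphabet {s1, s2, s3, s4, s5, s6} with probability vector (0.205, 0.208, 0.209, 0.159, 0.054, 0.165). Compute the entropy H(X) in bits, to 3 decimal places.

H = −Σ pᵢ log₂ pᵢ.
−0.205·log₂(0.205) = 0.4687
−0.208·log₂(0.208) = 0.4712
−0.209·log₂(0.209) = 0.4720
−0.159·log₂(0.159) = 0.4218
−0.054·log₂(0.054) = 0.2274
−0.165·log₂(0.165) = 0.4289
Sum ≈ 2.4900 → 2.490 bits.

2.490 bits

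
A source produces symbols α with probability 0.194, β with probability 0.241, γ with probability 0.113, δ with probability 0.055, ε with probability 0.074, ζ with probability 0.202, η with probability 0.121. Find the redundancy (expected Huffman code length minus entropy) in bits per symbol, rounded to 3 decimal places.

Entropy H = −Σ p log₂ p ≈ 2.6521 bits.
Huffman merges: 11/200+37/500→129/1000; 113/1000+121/1000→117/500; 129/1000+97/500→323/1000; 101/500+117/500→109/250; 241/1000+323/1000→141/250; 109/250+141/250→1. L = 1343/500 ≈ 2.6860.
L − H = 2.6860 − 2.6521 = 0.034 bits.

0.034 bits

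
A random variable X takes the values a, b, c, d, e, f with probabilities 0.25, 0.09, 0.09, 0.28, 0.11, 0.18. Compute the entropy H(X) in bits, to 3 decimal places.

2.435 bits

H = −Σ pᵢ log₂ pᵢ.
−0.25·log₂(0.25) = 0.5000
−0.09·log₂(0.09) = 0.3127
−0.09·log₂(0.09) = 0.3127
−0.28·log₂(0.28) = 0.5142
−0.11·log₂(0.11) = 0.3503
−0.18·log₂(0.18) = 0.4453
Sum ≈ 2.4351 → 2.435 bits.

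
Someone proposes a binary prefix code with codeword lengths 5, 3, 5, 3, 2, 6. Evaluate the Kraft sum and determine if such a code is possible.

0.578125; yes

With common denominator 2^6 = 64: Σ 2^(−ℓᵢ) = 2/64 + 8/64 + 2/64 + 8/64 + 16/64 + 1/64 = 37/64 = 0.578125.
Kraft's inequality requires Σ ≤ 1; here Σ = 0.578125 ≤ 1, so such a prefix code exists.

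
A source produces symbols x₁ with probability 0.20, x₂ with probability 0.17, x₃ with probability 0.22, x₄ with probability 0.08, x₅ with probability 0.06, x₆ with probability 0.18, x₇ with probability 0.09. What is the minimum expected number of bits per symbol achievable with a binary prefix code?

2.72 bits/symbol

Repeatedly combine the two least-probable nodes; the expected code length is the sum of the merged weights.
merge 3/50 + 2/25 → 7/50
merge 9/100 + 7/50 → 23/100
merge 17/100 + 9/50 → 7/20
merge 1/5 + 11/50 → 21/50
merge 23/100 + 7/20 → 29/50
merge 21/50 + 29/50 → 1
L = 7/50 + 23/100 + 7/20 + 21/50 + 29/50 + 1 = 68/25 = 2.72 bits/symbol.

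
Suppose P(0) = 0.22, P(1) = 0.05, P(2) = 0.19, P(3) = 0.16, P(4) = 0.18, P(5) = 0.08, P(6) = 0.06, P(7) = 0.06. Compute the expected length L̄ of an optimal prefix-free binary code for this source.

2.84 bits/symbol

Repeatedly combine the two least-probable nodes; the expected code length is the sum of the merged weights.
merge 1/20 + 3/50 → 11/100
merge 3/50 + 2/25 → 7/50
merge 11/100 + 7/50 → 1/4
merge 4/25 + 9/50 → 17/50
merge 19/100 + 11/50 → 41/100
merge 1/4 + 17/50 → 59/100
merge 41/100 + 59/100 → 1
L = 11/100 + 7/50 + 1/4 + 17/50 + 41/100 + 59/100 + 1 = 71/25 = 2.84 bits/symbol.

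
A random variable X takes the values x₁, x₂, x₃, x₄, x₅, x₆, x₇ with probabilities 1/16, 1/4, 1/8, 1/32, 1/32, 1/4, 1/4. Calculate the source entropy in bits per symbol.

2.4375 bits

Each probability is a power of 1/2, so log₂(1/p) is an integer.
H = Σ p·log₂(1/p) = 1/16·4 + 1/4·2 + 1/8·3 + 1/32·5 + 1/32·5 + 1/4·2 + 1/4·2 = 2.4375 bits.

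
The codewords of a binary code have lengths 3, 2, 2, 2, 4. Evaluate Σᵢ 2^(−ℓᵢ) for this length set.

With common denominator 2^4 = 16: Σ 2^(−ℓᵢ) = 2/16 + 4/16 + 4/16 + 4/16 + 1/16 = 15/16 = 0.9375.

0.9375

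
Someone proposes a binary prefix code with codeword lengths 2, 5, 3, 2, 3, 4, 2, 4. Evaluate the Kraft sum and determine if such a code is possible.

1.15625; no

With common denominator 2^5 = 32: Σ 2^(−ℓᵢ) = 8/32 + 1/32 + 4/32 + 8/32 + 4/32 + 2/32 + 8/32 + 2/32 = 37/32 = 1.15625.
Kraft's inequality requires Σ ≤ 1; here Σ = 1.15625 > 1, so no such prefix code exists.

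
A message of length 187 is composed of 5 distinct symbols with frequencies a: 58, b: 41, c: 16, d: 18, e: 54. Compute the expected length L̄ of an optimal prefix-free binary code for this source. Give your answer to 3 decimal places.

Probabilities are the counts divided by 187.
Repeatedly combine the two least-probable nodes; the expected code length is the sum of the merged weights.
merge 16/187 + 18/187 → 2/11
merge 2/11 + 41/187 → 75/187
merge 54/187 + 58/187 → 112/187
merge 75/187 + 112/187 → 1
L = 2/11 + 75/187 + 112/187 + 1 = 24/11 ≈ 2.182 bits/symbol.

2.182 bits/symbol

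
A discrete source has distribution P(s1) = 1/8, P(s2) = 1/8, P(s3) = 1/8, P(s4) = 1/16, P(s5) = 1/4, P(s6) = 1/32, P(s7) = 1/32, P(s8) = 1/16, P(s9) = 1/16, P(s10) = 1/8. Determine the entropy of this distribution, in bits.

Each probability is a power of 1/2, so log₂(1/p) is an integer.
H = Σ p·log₂(1/p) = 1/8·3 + 1/8·3 + 1/8·3 + 1/16·4 + 1/4·2 + 1/32·5 + 1/32·5 + 1/16·4 + 1/16·4 + 1/8·3 = 3.0625 bits.

3.0625 bits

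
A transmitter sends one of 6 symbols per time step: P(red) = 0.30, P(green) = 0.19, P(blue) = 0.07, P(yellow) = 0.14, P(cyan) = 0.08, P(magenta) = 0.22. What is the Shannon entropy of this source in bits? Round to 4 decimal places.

2.4141 bits

H = −Σ pᵢ log₂ pᵢ.
−0.30·log₂(0.30) = 0.5211
−0.19·log₂(0.19) = 0.4552
−0.07·log₂(0.07) = 0.2686
−0.14·log₂(0.14) = 0.3971
−0.08·log₂(0.08) = 0.2915
−0.22·log₂(0.22) = 0.4806
Sum ≈ 2.4141 → 2.4141 bits.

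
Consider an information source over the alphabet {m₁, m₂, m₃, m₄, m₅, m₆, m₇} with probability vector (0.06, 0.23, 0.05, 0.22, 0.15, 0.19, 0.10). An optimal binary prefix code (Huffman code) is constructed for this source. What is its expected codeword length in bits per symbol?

2.66 bits/symbol

Repeatedly combine the two least-probable nodes; the expected code length is the sum of the merged weights.
merge 1/20 + 3/50 → 11/100
merge 1/10 + 11/100 → 21/100
merge 3/20 + 19/100 → 17/50
merge 21/100 + 11/50 → 43/100
merge 23/100 + 17/50 → 57/100
merge 43/100 + 57/100 → 1
L = 11/100 + 21/100 + 17/50 + 43/100 + 57/100 + 1 = 133/50 = 2.66 bits/symbol.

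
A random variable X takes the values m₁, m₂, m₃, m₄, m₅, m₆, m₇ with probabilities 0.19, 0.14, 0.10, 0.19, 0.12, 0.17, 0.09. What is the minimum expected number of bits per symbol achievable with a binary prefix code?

2.81 bits/symbol

Repeatedly combine the two least-probable nodes; the expected code length is the sum of the merged weights.
merge 9/100 + 1/10 → 19/100
merge 3/25 + 7/50 → 13/50
merge 17/100 + 19/100 → 9/25
merge 19/100 + 19/100 → 19/50
merge 13/50 + 9/25 → 31/50
merge 19/50 + 31/50 → 1
L = 19/100 + 13/50 + 9/25 + 19/50 + 31/50 + 1 = 281/100 = 2.81 bits/symbol.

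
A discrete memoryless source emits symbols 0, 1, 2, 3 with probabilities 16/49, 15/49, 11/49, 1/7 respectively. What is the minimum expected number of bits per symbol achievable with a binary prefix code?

Repeatedly combine the two least-probable nodes; the expected code length is the sum of the merged weights.
merge 1/7 + 11/49 → 18/49
merge 15/49 + 16/49 → 31/49
merge 18/49 + 31/49 → 1
L = 18/49 + 31/49 + 1 = 2 bits/symbol.

2 bits/symbol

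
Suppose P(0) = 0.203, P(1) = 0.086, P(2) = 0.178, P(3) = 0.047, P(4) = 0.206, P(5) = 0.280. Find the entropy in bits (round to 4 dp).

H = −Σ pᵢ log₂ pᵢ.
−0.203·log₂(0.203) = 0.4670
−0.086·log₂(0.086) = 0.3044
−0.178·log₂(0.178) = 0.4432
−0.047·log₂(0.047) = 0.2073
−0.206·log₂(0.206) = 0.4695
−0.280·log₂(0.280) = 0.5142
Sum ≈ 2.4057 → 2.4057 bits.

2.4057 bits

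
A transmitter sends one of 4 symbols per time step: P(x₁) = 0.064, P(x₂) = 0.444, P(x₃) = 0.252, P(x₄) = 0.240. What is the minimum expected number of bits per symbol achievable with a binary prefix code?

1.86 bits/symbol

Repeatedly combine the two least-probable nodes; the expected code length is the sum of the merged weights.
merge 8/125 + 6/25 → 38/125
merge 63/250 + 38/125 → 139/250
merge 111/250 + 139/250 → 1
L = 38/125 + 139/250 + 1 = 93/50 = 1.86 bits/symbol.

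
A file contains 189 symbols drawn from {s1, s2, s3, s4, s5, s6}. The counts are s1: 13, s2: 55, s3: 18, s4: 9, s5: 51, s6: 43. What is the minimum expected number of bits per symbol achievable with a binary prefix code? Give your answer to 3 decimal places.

Probabilities are the counts divided by 189.
Repeatedly combine the two least-probable nodes; the expected code length is the sum of the merged weights.
merge 1/21 + 13/189 → 22/189
merge 2/21 + 22/189 → 40/189
merge 40/189 + 43/189 → 83/189
merge 17/63 + 55/189 → 106/189
merge 83/189 + 106/189 → 1
L = 22/189 + 40/189 + 83/189 + 106/189 + 1 = 440/189 ≈ 2.328 bits/symbol.

2.328 bits/symbol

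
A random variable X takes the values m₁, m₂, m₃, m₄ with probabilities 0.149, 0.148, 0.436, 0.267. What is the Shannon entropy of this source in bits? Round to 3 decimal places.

H = −Σ pᵢ log₂ pᵢ.
−0.149·log₂(0.149) = 0.4092
−0.148·log₂(0.148) = 0.4079
−0.436·log₂(0.436) = 0.5222
−0.267·log₂(0.267) = 0.5087
Sum ≈ 1.8480 → 1.848 bits.

1.848 bits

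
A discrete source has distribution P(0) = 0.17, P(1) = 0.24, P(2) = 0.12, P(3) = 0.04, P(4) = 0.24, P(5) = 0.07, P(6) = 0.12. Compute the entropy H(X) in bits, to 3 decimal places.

H = −Σ pᵢ log₂ pᵢ.
−0.17·log₂(0.17) = 0.4346
−0.24·log₂(0.24) = 0.4941
−0.12·log₂(0.12) = 0.3671
−0.04·log₂(0.04) = 0.1858
−0.24·log₂(0.24) = 0.4941
−0.07·log₂(0.07) = 0.2686
−0.12·log₂(0.12) = 0.3671
Sum ≈ 2.6113 → 2.611 bits.

2.611 bits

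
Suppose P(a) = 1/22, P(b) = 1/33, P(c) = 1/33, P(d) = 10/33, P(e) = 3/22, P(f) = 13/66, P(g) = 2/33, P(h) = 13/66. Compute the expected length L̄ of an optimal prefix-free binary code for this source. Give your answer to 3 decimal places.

2.636 bits/symbol

Repeatedly combine the two least-probable nodes; the expected code length is the sum of the merged weights.
merge 1/33 + 1/33 → 2/33
merge 1/22 + 2/33 → 7/66
merge 2/33 + 7/66 → 1/6
merge 3/22 + 1/6 → 10/33
merge 13/66 + 13/66 → 13/33
merge 10/33 + 10/33 → 20/33
merge 13/33 + 20/33 → 1
L = 2/33 + 7/66 + 1/6 + 10/33 + 13/33 + 20/33 + 1 = 29/11 ≈ 2.636 bits/symbol.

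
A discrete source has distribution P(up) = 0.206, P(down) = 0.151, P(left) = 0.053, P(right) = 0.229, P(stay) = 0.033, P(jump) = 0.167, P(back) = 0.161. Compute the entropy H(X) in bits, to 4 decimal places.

2.6108 bits

H = −Σ pᵢ log₂ pᵢ.
−0.206·log₂(0.206) = 0.4695
−0.151·log₂(0.151) = 0.4118
−0.053·log₂(0.053) = 0.2246
−0.229·log₂(0.229) = 0.4870
−0.033·log₂(0.033) = 0.1624
−0.167·log₂(0.167) = 0.4312
−0.161·log₂(0.161) = 0.4242
Sum ≈ 2.6108 → 2.6108 bits.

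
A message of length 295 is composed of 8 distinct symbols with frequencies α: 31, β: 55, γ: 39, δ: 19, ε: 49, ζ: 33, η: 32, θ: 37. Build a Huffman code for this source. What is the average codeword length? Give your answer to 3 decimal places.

2.983 bits/symbol

Probabilities are the counts divided by 295.
Repeatedly combine the two least-probable nodes; the expected code length is the sum of the merged weights.
merge 19/295 + 31/295 → 10/59
merge 32/295 + 33/295 → 13/59
merge 37/295 + 39/295 → 76/295
merge 49/295 + 10/59 → 99/295
merge 11/59 + 13/59 → 24/59
merge 76/295 + 99/295 → 35/59
merge 24/59 + 35/59 → 1
L = 10/59 + 13/59 + 76/295 + 99/295 + 24/59 + 35/59 + 1 = 176/59 ≈ 2.983 bits/symbol.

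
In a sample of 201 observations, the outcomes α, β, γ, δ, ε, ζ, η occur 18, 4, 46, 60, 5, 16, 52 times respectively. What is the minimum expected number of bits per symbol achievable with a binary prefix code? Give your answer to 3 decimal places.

Probabilities are the counts divided by 201.
Repeatedly combine the two least-probable nodes; the expected code length is the sum of the merged weights.
merge 4/201 + 5/201 → 3/67
merge 3/67 + 16/201 → 25/201
merge 6/67 + 25/201 → 43/201
merge 43/201 + 46/201 → 89/201
merge 52/201 + 20/67 → 112/201
merge 89/201 + 112/201 → 1
L = 3/67 + 25/201 + 43/201 + 89/201 + 112/201 + 1 = 479/201 ≈ 2.383 bits/symbol.

2.383 bits/symbol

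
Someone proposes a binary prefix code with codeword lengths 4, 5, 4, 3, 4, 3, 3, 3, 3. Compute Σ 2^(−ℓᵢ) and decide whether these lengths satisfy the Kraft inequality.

0.84375; yes

With common denominator 2^5 = 32: Σ 2^(−ℓᵢ) = 2/32 + 1/32 + 2/32 + 4/32 + 2/32 + 4/32 + 4/32 + 4/32 + 4/32 = 27/32 = 0.84375.
Kraft's inequality requires Σ ≤ 1; here Σ = 0.84375 ≤ 1, so such a prefix code exists.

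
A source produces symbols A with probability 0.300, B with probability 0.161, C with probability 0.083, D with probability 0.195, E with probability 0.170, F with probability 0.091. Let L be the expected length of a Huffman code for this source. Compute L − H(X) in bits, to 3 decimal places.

0.053 bits

Entropy H = −Σ p log₂ p ≈ 2.4525 bits.
Huffman merges: 83/1000+91/1000→87/500; 161/1000+17/100→331/1000; 87/500+39/200→369/1000; 3/10+331/1000→631/1000; 369/1000+631/1000→1. L = 501/200 ≈ 2.5050.
L − H = 2.5050 − 2.4525 = 0.053 bits.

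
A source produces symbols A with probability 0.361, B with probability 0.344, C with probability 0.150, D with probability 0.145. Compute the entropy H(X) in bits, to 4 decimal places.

1.8747 bits

H = −Σ pᵢ log₂ pᵢ.
−0.361·log₂(0.361) = 0.5306
−0.344·log₂(0.344) = 0.5296
−0.150·log₂(0.150) = 0.4105
−0.145·log₂(0.145) = 0.4040
Sum ≈ 1.8747 → 1.8747 bits.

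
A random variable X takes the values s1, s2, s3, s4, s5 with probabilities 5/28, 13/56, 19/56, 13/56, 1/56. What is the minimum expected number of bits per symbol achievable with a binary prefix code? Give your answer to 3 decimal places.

2.196 bits/symbol

Repeatedly combine the two least-probable nodes; the expected code length is the sum of the merged weights.
merge 1/56 + 5/28 → 11/56
merge 11/56 + 13/56 → 3/7
merge 13/56 + 19/56 → 4/7
merge 3/7 + 4/7 → 1
L = 11/56 + 3/7 + 4/7 + 1 = 123/56 ≈ 2.196 bits/symbol.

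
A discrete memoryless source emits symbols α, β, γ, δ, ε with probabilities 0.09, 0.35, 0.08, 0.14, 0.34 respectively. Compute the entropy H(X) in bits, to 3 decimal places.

H = −Σ pᵢ log₂ pᵢ.
−0.09·log₂(0.09) = 0.3127
−0.35·log₂(0.35) = 0.5301
−0.08·log₂(0.08) = 0.2915
−0.14·log₂(0.14) = 0.3971
−0.34·log₂(0.34) = 0.5292
Sum ≈ 2.0605 → 2.061 bits.

2.061 bits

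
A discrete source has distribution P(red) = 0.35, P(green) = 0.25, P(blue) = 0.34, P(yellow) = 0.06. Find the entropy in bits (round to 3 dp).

H = −Σ pᵢ log₂ pᵢ.
−0.35·log₂(0.35) = 0.5301
−0.25·log₂(0.25) = 0.5000
−0.34·log₂(0.34) = 0.5292
−0.06·log₂(0.06) = 0.2435
Sum ≈ 1.8028 → 1.803 bits.

1.803 bits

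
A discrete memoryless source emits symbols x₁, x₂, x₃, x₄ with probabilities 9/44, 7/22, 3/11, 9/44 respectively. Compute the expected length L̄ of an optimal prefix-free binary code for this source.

2 bits/symbol

Repeatedly combine the two least-probable nodes; the expected code length is the sum of the merged weights.
merge 9/44 + 9/44 → 9/22
merge 3/11 + 7/22 → 13/22
merge 9/22 + 13/22 → 1
L = 9/22 + 13/22 + 1 = 2 bits/symbol.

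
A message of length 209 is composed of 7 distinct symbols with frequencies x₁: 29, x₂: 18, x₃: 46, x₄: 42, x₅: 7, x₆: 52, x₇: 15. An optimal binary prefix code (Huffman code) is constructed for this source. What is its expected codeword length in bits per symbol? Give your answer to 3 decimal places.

2.627 bits/symbol

Probabilities are the counts divided by 209.
Repeatedly combine the two least-probable nodes; the expected code length is the sum of the merged weights.
merge 7/209 + 15/209 → 2/19
merge 18/209 + 2/19 → 40/209
merge 29/209 + 40/209 → 69/209
merge 42/209 + 46/209 → 8/19
merge 52/209 + 69/209 → 11/19
merge 8/19 + 11/19 → 1
L = 2/19 + 40/209 + 69/209 + 8/19 + 11/19 + 1 = 549/209 ≈ 2.627 bits/symbol.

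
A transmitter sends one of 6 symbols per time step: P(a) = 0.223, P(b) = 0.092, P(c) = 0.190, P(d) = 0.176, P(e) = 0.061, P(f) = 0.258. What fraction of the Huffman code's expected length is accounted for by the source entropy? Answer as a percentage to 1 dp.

98.6%

Entropy H = −Σ p log₂ p ≈ 2.4462 bits.
Huffman merges: 61/1000+23/250→153/1000; 153/1000+22/125→329/1000; 19/100+223/1000→413/1000; 129/500+329/1000→587/1000; 413/1000+587/1000→1. L = 1241/500 ≈ 2.4820.
Efficiency = H/L = 2.4462/2.4820 = 98.6%.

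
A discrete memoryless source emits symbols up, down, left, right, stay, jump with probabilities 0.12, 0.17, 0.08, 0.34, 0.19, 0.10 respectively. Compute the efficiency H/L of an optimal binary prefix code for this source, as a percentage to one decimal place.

Entropy H = −Σ p log₂ p ≈ 2.4098 bits.
Huffman merges: 2/25+1/10→9/50; 3/25+17/100→29/100; 9/50+19/100→37/100; 29/100+17/50→63/100; 37/100+63/100→1. L = 247/100 ≈ 2.4700.
Efficiency = H/L = 2.4098/2.4700 = 97.6%.

97.6%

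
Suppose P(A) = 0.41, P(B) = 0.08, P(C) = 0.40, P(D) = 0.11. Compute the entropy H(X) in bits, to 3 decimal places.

1.698 bits

H = −Σ pᵢ log₂ pᵢ.
−0.41·log₂(0.41) = 0.5274
−0.08·log₂(0.08) = 0.2915
−0.40·log₂(0.40) = 0.5288
−0.11·log₂(0.11) = 0.3503
Sum ≈ 1.6980 → 1.698 bits.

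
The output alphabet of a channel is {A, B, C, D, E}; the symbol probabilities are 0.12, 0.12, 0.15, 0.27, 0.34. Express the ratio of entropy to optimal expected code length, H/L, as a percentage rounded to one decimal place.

97.5%

Entropy H = −Σ p log₂ p ≈ 2.1839 bits.
Huffman merges: 3/25+3/25→6/25; 3/20+6/25→39/100; 27/100+17/50→61/100; 39/100+61/100→1. L = 56/25 ≈ 2.2400.
Efficiency = H/L = 2.1839/2.2400 = 97.5%.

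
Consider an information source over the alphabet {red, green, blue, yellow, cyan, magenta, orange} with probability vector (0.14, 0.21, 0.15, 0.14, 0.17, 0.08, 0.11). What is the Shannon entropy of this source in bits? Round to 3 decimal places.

2.754 bits

H = −Σ pᵢ log₂ pᵢ.
−0.14·log₂(0.14) = 0.3971
−0.21·log₂(0.21) = 0.4728
−0.15·log₂(0.15) = 0.4105
−0.14·log₂(0.14) = 0.3971
−0.17·log₂(0.17) = 0.4346
−0.08·log₂(0.08) = 0.2915
−0.11·log₂(0.11) = 0.3503
Sum ≈ 2.7540 → 2.754 bits.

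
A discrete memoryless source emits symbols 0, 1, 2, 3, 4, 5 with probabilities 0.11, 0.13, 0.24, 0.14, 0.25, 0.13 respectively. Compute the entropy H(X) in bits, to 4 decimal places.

2.5068 bits

H = −Σ pᵢ log₂ pᵢ.
−0.11·log₂(0.11) = 0.3503
−0.13·log₂(0.13) = 0.3826
−0.24·log₂(0.24) = 0.4941
−0.14·log₂(0.14) = 0.3971
−0.25·log₂(0.25) = 0.5000
−0.13·log₂(0.13) = 0.3826
Sum ≈ 2.5068 → 2.5068 bits.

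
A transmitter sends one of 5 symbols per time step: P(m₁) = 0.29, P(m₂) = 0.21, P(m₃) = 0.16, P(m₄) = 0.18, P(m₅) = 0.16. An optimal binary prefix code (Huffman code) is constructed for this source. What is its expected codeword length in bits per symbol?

Repeatedly combine the two least-probable nodes; the expected code length is the sum of the merged weights.
merge 4/25 + 4/25 → 8/25
merge 9/50 + 21/100 → 39/100
merge 29/100 + 8/25 → 61/100
merge 39/100 + 61/100 → 1
L = 8/25 + 39/100 + 61/100 + 1 = 58/25 = 2.32 bits/symbol.

2.32 bits/symbol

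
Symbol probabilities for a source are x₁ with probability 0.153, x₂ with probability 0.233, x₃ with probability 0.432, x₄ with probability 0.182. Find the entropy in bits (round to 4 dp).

1.8745 bits

H = −Σ pᵢ log₂ pᵢ.
−0.153·log₂(0.153) = 0.4144
−0.233·log₂(0.233) = 0.4897
−0.432·log₂(0.432) = 0.5231
−0.182·log₂(0.182) = 0.4474
Sum ≈ 1.8745 → 1.8745 bits.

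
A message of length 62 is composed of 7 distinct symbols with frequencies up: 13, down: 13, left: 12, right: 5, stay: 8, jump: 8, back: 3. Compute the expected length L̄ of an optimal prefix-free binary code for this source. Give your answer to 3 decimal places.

Probabilities are the counts divided by 62.
Repeatedly combine the two least-probable nodes; the expected code length is the sum of the merged weights.
merge 3/62 + 5/62 → 4/31
merge 4/31 + 4/31 → 8/31
merge 4/31 + 6/31 → 10/31
merge 13/62 + 13/62 → 13/31
merge 8/31 + 10/31 → 18/31
merge 13/31 + 18/31 → 1
L = 4/31 + 8/31 + 10/31 + 13/31 + 18/31 + 1 = 84/31 ≈ 2.710 bits/symbol.

2.710 bits/symbol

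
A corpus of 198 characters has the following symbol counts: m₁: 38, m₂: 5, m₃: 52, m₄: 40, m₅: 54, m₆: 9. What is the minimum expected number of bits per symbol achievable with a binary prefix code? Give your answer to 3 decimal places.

Probabilities are the counts divided by 198.
Repeatedly combine the two least-probable nodes; the expected code length is the sum of the merged weights.
merge 5/198 + 1/22 → 7/99
merge 7/99 + 19/99 → 26/99
merge 20/99 + 26/99 → 46/99
merge 26/99 + 3/11 → 53/99
merge 46/99 + 53/99 → 1
L = 7/99 + 26/99 + 46/99 + 53/99 + 1 = 7/3 ≈ 2.333 bits/symbol.

2.333 bits/symbol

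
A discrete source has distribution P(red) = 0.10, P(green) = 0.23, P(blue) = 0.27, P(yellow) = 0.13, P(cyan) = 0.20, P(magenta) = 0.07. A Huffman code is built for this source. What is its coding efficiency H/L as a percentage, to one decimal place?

99.0%

Entropy H = −Σ p log₂ p ≈ 2.4455 bits.
Huffman merges: 7/100+1/10→17/100; 13/100+17/100→3/10; 1/5+23/100→43/100; 27/100+3/10→57/100; 43/100+57/100→1. L = 247/100 ≈ 2.4700.
Efficiency = H/L = 2.4455/2.4700 = 99.0%.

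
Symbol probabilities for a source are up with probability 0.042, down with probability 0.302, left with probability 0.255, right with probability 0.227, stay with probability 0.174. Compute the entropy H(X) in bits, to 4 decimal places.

H = −Σ pᵢ log₂ pᵢ.
−0.042·log₂(0.042) = 0.1921
−0.302·log₂(0.302) = 0.5217
−0.255·log₂(0.255) = 0.5027
−0.227·log₂(0.227) = 0.4856
−0.174·log₂(0.174) = 0.4390
Sum ≈ 2.1410 → 2.1410 bits.

2.1410 bits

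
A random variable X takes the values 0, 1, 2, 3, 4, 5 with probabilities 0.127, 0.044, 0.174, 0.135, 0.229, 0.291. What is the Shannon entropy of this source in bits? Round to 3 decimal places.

H = −Σ pᵢ log₂ pᵢ.
−0.127·log₂(0.127) = 0.3781
−0.044·log₂(0.044) = 0.1983
−0.174·log₂(0.174) = 0.4390
−0.135·log₂(0.135) = 0.3900
−0.229·log₂(0.229) = 0.4870
−0.291·log₂(0.291) = 0.5182
Sum ≈ 2.4106 → 2.411 bits.

2.411 bits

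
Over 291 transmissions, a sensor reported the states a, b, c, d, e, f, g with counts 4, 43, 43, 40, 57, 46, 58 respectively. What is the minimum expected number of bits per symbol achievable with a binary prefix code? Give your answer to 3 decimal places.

2.756 bits/symbol

Probabilities are the counts divided by 291.
Repeatedly combine the two least-probable nodes; the expected code length is the sum of the merged weights.
merge 4/291 + 40/291 → 44/291
merge 43/291 + 43/291 → 86/291
merge 44/291 + 46/291 → 30/97
merge 19/97 + 58/291 → 115/291
merge 86/291 + 30/97 → 176/291
merge 115/291 + 176/291 → 1
L = 44/291 + 86/291 + 30/97 + 115/291 + 176/291 + 1 = 802/291 ≈ 2.756 bits/symbol.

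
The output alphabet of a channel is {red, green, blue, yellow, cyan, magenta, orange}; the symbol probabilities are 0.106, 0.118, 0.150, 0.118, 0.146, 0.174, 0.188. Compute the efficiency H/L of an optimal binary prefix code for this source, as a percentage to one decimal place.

98.8%

Entropy H = −Σ p log₂ p ≈ 2.7789 bits.
Huffman merges: 53/500+59/500→28/125; 59/500+73/500→33/125; 3/20+87/500→81/250; 47/250+28/125→103/250; 33/125+81/250→147/250; 103/250+147/250→1. L = 703/250 ≈ 2.8120.
Efficiency = H/L = 2.7789/2.8120 = 98.8%.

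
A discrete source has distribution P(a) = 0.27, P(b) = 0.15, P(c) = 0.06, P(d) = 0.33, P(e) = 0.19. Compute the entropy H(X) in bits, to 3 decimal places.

2.147 bits

H = −Σ pᵢ log₂ pᵢ.
−0.27·log₂(0.27) = 0.5100
−0.15·log₂(0.15) = 0.4105
−0.06·log₂(0.06) = 0.2435
−0.33·log₂(0.33) = 0.5278
−0.19·log₂(0.19) = 0.4552
Sum ≈ 2.1471 → 2.147 bits.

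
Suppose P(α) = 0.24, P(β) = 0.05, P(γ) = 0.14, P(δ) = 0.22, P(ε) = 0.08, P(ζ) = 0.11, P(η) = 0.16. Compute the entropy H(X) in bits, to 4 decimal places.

2.6527 bits

H = −Σ pᵢ log₂ pᵢ.
−0.24·log₂(0.24) = 0.4941
−0.05·log₂(0.05) = 0.2161
−0.14·log₂(0.14) = 0.3971
−0.22·log₂(0.22) = 0.4806
−0.08·log₂(0.08) = 0.2915
−0.11·log₂(0.11) = 0.3503
−0.16·log₂(0.16) = 0.4230
Sum ≈ 2.6527 → 2.6527 bits.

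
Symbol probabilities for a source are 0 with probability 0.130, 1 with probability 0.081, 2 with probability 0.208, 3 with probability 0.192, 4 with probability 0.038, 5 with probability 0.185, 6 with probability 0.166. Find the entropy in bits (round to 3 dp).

2.664 bits

H = −Σ pᵢ log₂ pᵢ.
−0.130·log₂(0.130) = 0.3826
−0.081·log₂(0.081) = 0.2937
−0.208·log₂(0.208) = 0.4712
−0.192·log₂(0.192) = 0.4571
−0.038·log₂(0.038) = 0.1793
−0.185·log₂(0.185) = 0.4504
−0.166·log₂(0.166) = 0.4301
Sum ≈ 2.6644 → 2.664 bits.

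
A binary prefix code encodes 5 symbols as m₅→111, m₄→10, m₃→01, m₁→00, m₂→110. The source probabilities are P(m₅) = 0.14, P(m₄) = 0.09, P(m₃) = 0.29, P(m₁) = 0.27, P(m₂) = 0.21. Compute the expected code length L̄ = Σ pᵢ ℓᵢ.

2.35 bits/symbol

L̄ = Σ pᵢ·ℓᵢ = 0.14·3 + 0.09·2 + 0.29·2 + 0.27·2 + 0.21·3 = 2.35 bits/symbol.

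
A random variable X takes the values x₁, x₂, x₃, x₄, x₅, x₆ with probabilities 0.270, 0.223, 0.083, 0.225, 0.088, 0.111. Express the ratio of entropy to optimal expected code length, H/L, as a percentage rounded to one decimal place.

Entropy H = −Σ p log₂ p ≈ 2.4356 bits.
Huffman merges: 83/1000+11/125→171/1000; 111/1000+171/1000→141/500; 223/1000+9/40→56/125; 27/100+141/500→69/125; 56/125+69/125→1. L = 2453/1000 ≈ 2.4530.
Efficiency = H/L = 2.4356/2.4530 = 99.3%.

99.3%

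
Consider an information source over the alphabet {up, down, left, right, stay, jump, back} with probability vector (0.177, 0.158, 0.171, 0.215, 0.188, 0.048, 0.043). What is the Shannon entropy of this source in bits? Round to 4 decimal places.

H = −Σ pᵢ log₂ pᵢ.
−0.177·log₂(0.177) = 0.4422
−0.158·log₂(0.158) = 0.4206
−0.171·log₂(0.171) = 0.4357
−0.215·log₂(0.215) = 0.4768
−0.188·log₂(0.188) = 0.4533
−0.048·log₂(0.048) = 0.2103
−0.043·log₂(0.043) = 0.1952
Sum ≈ 2.6340 → 2.6340 bits.

2.6340 bits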